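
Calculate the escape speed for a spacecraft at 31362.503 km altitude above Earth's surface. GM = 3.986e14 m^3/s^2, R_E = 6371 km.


r = 6371.0 + 31362.503 = 37733.5030 km = 3.7733503e+07 m
v_esc = sqrt(2*mu/r) = sqrt(2*3.986e14 / 3.7733503e+07)
v_esc = 4596.4240 m/s = 4.5964 km/s

4.5964 km/s


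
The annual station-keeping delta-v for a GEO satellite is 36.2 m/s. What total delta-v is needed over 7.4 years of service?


dV = rate * years = 36.2 * 7.4
dV = 267.8800 m/s

267.8800 m/s


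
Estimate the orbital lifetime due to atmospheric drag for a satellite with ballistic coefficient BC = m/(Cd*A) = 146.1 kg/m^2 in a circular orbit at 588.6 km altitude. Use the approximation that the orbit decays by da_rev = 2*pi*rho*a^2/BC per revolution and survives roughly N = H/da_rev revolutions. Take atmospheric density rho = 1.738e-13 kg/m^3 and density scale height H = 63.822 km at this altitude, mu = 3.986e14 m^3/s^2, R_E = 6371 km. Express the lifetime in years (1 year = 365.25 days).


a = R_E + alt = 6959.6000 km = 6.9596e+06 m
da_rev = 2*pi*rho*a^2/BC = 2*pi*1.738e-13*(6.9596e+06)^2/146.1 = 0.362032854 m per revolution
N = H/da_rev = 63822.0000 m / 0.362032854 m = 176287.8683 revolutions
P = 2*pi*sqrt(a^3/mu) = 5778.1344 s
lifetime = N*P = 176287.8683 * 5778.1344 = 1.018615e+09 s = 11789.5254 days
years = 11789.5254 / 365.25 = 32.2780 years

32.2780 years


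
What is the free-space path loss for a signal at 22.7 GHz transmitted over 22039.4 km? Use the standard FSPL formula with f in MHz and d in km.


f = 22.7 GHz = 22700.0000 MHz
d = 22039.4 km
FSPL = 32.44 + 20*log10(22700.0000) + 20*log10(22039.4)
FSPL = 32.44 + 87.1205 + 86.8640
FSPL = 206.4245 dB

206.4245 dB


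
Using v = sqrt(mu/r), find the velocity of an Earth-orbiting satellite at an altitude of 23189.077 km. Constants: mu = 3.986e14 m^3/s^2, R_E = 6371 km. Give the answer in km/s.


r = R_E + alt = 6371.0 + 23189.077 = 29560.0770 km = 2.9560077e+07 m
v = sqrt(mu/r) = sqrt(3.986e14 / 2.9560077e+07) = 3672.1116 m/s = 3.6721 km/s

3.6721 km/s


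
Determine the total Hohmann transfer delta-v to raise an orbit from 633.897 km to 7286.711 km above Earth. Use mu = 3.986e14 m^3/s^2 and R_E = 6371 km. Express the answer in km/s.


r1 = 7004.8970 km = 7.004897e+06 m
r2 = 13657.7110 km = 1.3657711e+07 m
dv1 = sqrt(mu/r1)*(sqrt(2*r2/(r1+r2)) - 1) = 1129.7850 m/s
dv2 = sqrt(mu/r2)*(1 - sqrt(2*r1/(r1+r2))) = 953.9209 m/s
total dv = |dv1| + |dv2| = 1129.7850 + 953.9209 = 2083.7059 m/s = 2.0837 km/s

2.0837 km/s


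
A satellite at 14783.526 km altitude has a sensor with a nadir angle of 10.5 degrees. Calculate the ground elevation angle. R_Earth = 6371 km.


r = R_E + alt = 21154.5260 km
Law of sines in the satellite / Earth-center / ground-point triangle:
  sin(nadir)/R_E = sin(90 + el)/r  =>  cos(el) = (r/R_E)*sin(nadir)
cos(el) = (21154.5260 / 6371.0000) * sin(10.5 deg) = 0.6051022
el = arccos(0.6051022) = 52.7638 deg
(Earth-central angle = 90 - nadir - el = 26.7362 deg)

52.7638 degrees


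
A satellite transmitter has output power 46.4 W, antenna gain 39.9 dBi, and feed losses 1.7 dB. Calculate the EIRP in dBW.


Pt = 46.4 W = 16.6652 dBW
EIRP = Pt_dBW + Gt - losses = 16.6652 + 39.9 - 1.7 = 54.8652 dBW

54.8652 dBW


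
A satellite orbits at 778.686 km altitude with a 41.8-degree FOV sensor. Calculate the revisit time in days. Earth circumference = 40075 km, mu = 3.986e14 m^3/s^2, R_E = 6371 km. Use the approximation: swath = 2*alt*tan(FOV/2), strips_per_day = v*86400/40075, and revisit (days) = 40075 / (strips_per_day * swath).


swath = 2*778.686*tan(0.3647738) = 594.7025 km
v = sqrt(mu/r) = 7466.6391 m/s = 7.4666 km/s
strips/day = v*86400/40075 = 7.4666*86400/40075 = 16.0978
coverage/day = strips * swath = 16.0978 * 594.7025 = 9573.3771 km
revisit = 40075 / 9573.3771 = 4.1861 days

4.1861 days


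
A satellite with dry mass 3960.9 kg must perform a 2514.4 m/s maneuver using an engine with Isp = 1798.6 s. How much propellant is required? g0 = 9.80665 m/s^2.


ve = Isp * g0 = 1798.6 * 9.80665 = 17638.240690 m/s
mass ratio = exp(dv/ve) = exp(2514.4/17638.240690) = 1.15321524
m_prop = m_dry * (mr - 1) = 3960.9 * (1.15321524 - 1)
m_prop = 606.8702 kg

606.8702 kg


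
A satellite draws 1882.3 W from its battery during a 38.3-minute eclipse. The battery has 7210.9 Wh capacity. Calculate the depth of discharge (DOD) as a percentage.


E_used = P * t / 60 = 1882.3 * 38.3 / 60 = 1201.5348 Wh
DOD = E_used / E_total * 100 = 1201.5348 / 7210.9 * 100
DOD = 16.6628 %

16.6628 %


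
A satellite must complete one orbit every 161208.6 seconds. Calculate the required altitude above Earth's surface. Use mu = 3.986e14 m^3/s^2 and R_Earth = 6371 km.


T = 161208.6 s
r = (mu*T^2/(4*pi^2))^(1/3) = (3.986e14 * 161208.6^2 / (4*pi^2))^(1/3)
r = 6.4020342e+07 m = 64020.3420 km
alt = r - R_E = 64020.3420 - 6371 = 57649.3420 km

57649.3420 km


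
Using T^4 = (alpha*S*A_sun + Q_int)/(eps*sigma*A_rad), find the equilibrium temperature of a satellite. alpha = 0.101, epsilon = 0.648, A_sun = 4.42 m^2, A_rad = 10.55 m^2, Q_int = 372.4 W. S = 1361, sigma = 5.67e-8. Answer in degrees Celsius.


Numerator = alpha*S*A_sun + Q_int = 0.101*1361*4.42 + 372.4 = 979.9776 W
Denominator = eps*sigma*A_rad = 0.648*5.67e-8*10.55 = 3.8762388e-07 W/K^4
T^4 = 2.5281663e+09 K^4
T = 224.2340 K = -48.9160 C

-48.9160 degrees Celsius


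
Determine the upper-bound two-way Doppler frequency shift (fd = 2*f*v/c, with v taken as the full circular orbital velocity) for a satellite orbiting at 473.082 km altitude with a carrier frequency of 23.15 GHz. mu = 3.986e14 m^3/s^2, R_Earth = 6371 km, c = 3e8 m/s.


r = 6.844082e+06 m
v = sqrt(mu/r) = 7631.5200 m/s (worst-case radial velocity)
f = 23.15 GHz = 2.315e+10 Hz
fd = 2*f*v/c = 2*2.315e+10*7631.5200/3.0e+08
fd = 1.1777979e+06 Hz

1.1778e+06 Hz


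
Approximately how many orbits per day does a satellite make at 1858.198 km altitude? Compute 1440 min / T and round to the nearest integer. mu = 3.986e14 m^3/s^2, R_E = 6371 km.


r = 8.229198e+06 m
T = 2*pi*sqrt(r^3/mu) = 7429.2930 s = 123.8216 min
revs/day = 1440 / 123.8216 = 11.6296
Rounded: 12 revolutions per day

12 revolutions per day


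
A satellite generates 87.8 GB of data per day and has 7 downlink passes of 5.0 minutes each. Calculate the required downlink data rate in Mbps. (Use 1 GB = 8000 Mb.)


total contact time = 7 * 5.0 * 60 = 2100.0000 s
data = 87.8 GB = 702400.0000 Mb
rate = 702400.0000 / 2100.0000 = 334.4762 Mbps

334.4762 Mbps


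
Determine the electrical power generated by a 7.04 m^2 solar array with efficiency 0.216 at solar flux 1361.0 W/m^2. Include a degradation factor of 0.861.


P = area * eta * S * degradation
P = 7.04 * 0.216 * 1361.0 * 0.861
P = 1781.9179 W

1781.9179 W


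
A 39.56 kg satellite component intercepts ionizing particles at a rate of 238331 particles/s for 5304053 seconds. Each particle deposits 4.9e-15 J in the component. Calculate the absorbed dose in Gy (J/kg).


Total energy deposited = rate * time * E_per
  = 238331 * 5304053 * 4.9e-15 = 0.006194189 J
Dose = E_total / mass = 0.006194189 / 39.56
Dose = 1.5657708e-04 Gy

1.5658e-04 Gy


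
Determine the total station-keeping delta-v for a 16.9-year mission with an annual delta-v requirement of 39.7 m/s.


dV = rate * years = 39.7 * 16.9
dV = 670.9300 m/s

670.9300 m/s


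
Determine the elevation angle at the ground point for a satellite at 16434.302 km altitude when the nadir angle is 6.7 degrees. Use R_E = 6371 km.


r = R_E + alt = 22805.3020 km
Law of sines in the satellite / Earth-center / ground-point triangle:
  sin(nadir)/R_E = sin(90 + el)/r  =>  cos(el) = (r/R_E)*sin(nadir)
cos(el) = (22805.3020 / 6371.0000) * sin(6.7 deg) = 0.4176285
el = arccos(0.4176285) = 65.3150 deg
(Earth-central angle = 90 - nadir - el = 17.9850 deg)

65.3150 degrees


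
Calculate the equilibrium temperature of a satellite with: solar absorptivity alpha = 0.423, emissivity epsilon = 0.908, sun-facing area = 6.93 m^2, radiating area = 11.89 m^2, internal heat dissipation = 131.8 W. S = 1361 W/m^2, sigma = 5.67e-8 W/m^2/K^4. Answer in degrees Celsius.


Numerator = alpha*S*A_sun + Q_int = 0.423*1361*6.93 + 131.8 = 4121.4218 W
Denominator = eps*sigma*A_rad = 0.908*5.67e-8*11.89 = 6.1214e-07 W/K^4
T^4 = 6.7328091e+09 K^4
T = 286.4502 K = 13.3002 C

13.3002 degrees Celsius


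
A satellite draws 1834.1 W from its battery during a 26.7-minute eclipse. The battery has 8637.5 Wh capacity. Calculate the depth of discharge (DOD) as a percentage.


E_used = P * t / 60 = 1834.1 * 26.7 / 60 = 816.1745 Wh
DOD = E_used / E_total * 100 = 816.1745 / 8637.5 * 100
DOD = 9.4492 %

9.4492 %


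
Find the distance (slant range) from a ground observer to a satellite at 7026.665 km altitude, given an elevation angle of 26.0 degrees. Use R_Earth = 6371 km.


h = 7026.665 km, el = 26.0 deg
d = -R_E*sin(el) + sqrt((R_E*sin(el))^2 + 2*R_E*h + h^2)
d = -6371.0000*sin(0.4537856) + sqrt((6371.0000*0.4383711)^2 + 2*6371.0000*7026.665 + 7026.665^2)
d = 9319.4398 km

9319.4398 km


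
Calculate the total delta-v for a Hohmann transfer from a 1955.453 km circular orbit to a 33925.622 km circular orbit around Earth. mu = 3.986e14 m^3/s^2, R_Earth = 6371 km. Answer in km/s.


r1 = 8326.4530 km = 8.326453e+06 m
r2 = 40296.6220 km = 4.0296622e+07 m
dv1 = sqrt(mu/r1)*(sqrt(2*r2/(r1+r2)) - 1) = 1988.7986 m/s
dv2 = sqrt(mu/r2)*(1 - sqrt(2*r1/(r1+r2))) = 1304.5045 m/s
total dv = |dv1| + |dv2| = 1988.7986 + 1304.5045 = 3293.3031 m/s = 3.2933 km/s

3.2933 km/s


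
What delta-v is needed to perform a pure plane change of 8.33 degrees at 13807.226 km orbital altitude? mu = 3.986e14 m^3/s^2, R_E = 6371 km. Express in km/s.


r = 20178.2260 km = 2.0178226e+07 m
V = sqrt(mu/r) = 4444.5434 m/s
di = 8.33 deg = 0.1453859 rad
dV = 2*V*sin(di/2) = 2*4444.5434*sin(0.07269296)
dV = 645.6051 m/s = 0.6456051 km/s

0.6456 km/s


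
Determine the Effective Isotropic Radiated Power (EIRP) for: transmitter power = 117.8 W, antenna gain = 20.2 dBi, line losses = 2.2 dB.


Pt = 117.8 W = 20.7115 dBW
EIRP = Pt_dBW + Gt - losses = 20.7115 + 20.2 - 2.2 = 38.7115 dBW

38.7115 dBW


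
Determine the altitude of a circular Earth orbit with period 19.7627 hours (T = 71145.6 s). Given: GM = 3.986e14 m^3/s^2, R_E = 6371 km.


T = 71145.6 s
r = (mu*T^2/(4*pi^2))^(1/3) = (3.986e14 * 71145.6^2 / (4*pi^2))^(1/3)
r = 3.7110022e+07 m = 37110.0224 km
alt = r - R_E = 37110.0224 - 6371 = 30739.0224 km

30739.0224 km


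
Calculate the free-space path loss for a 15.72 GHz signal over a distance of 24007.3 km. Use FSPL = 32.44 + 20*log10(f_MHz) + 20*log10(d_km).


f = 15.72 GHz = 15720.0000 MHz
d = 24007.3 km
FSPL = 32.44 + 20*log10(15720.0000) + 20*log10(24007.3)
FSPL = 32.44 + 83.9291 + 87.6069
FSPL = 203.9759 dB

203.9759 dB


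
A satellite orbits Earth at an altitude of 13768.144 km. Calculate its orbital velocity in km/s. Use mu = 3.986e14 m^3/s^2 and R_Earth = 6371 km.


r = R_E + alt = 6371.0 + 13768.144 = 20139.1440 km = 2.0139144e+07 m
v = sqrt(mu/r) = sqrt(3.986e14 / 2.0139144e+07) = 4448.8539 m/s = 4.4489 km/s

4.4489 km/s


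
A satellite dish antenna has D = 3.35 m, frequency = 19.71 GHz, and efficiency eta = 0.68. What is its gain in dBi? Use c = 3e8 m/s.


lambda = c/f = 3e8 / 1.971e+10 = 0.0152207 m
G = eta*(pi*D/lambda)^2 = 0.68*(pi*3.35/0.0152207)^2
G = 325109.0143 (linear)
G = 10*log10(325109.0143) = 55.1203 dBi

55.1203 dBi


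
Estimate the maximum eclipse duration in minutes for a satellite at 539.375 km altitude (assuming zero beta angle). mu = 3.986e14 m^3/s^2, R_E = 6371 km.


r = 6910.3750 km
T = 95.2823 min
Eclipse fraction = arcsin(R_E/r)/pi = arcsin(6371.0000/6910.3750)/pi
= arcsin(0.9219471)/pi = 0.3734023
Eclipse duration = 0.3734023 * 95.2823 = 35.5786 min

35.5786 minutes


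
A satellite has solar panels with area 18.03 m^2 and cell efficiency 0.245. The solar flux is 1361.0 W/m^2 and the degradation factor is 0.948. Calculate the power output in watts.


P = area * eta * S * degradation
P = 18.03 * 0.245 * 1361.0 * 0.948
P = 5699.3887 W

5699.3887 W


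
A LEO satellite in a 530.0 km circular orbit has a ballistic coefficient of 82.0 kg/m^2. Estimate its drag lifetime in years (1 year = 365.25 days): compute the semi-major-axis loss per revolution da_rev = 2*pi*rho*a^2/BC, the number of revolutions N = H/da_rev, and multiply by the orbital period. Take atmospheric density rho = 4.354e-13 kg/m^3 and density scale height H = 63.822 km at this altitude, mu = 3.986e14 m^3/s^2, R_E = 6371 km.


a = R_E + alt = 6901.0000 km = 6.901e+06 m
da_rev = 2*pi*rho*a^2/BC = 2*pi*4.354e-13*(6.901e+06)^2/82.0 = 1.588834 m per revolution
N = H/da_rev = 63822.0000 m / 1.588834 m = 40169.0827 revolutions
P = 2*pi*sqrt(a^3/mu) = 5705.3102 s
lifetime = N*P = 40169.0827 * 5705.3102 = 2.2917708e+08 s = 2652.5125 days
years = 2652.5125 / 365.25 = 7.2622 years

7.2622 years


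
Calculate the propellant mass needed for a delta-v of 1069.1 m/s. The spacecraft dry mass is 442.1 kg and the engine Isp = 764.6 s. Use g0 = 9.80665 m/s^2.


ve = Isp * g0 = 764.6 * 9.80665 = 7498.164590 m/s
mass ratio = exp(dv/ve) = exp(1069.1/7498.164590) = 1.15324714
m_prop = m_dry * (mr - 1) = 442.1 * (1.15324714 - 1)
m_prop = 67.7506 kg

67.7506 kg


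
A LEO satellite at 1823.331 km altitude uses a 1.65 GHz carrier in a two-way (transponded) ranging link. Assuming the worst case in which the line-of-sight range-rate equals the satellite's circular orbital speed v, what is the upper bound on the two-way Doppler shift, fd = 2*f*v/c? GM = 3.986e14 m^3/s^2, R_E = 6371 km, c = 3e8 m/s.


r = 8.194331e+06 m
v = sqrt(mu/r) = 6974.4810 m/s (worst-case radial velocity)
f = 1.65 GHz = 1.65e+09 Hz
fd = 2*f*v/c = 2*1.65e+09*6974.4810/3.0e+08
fd = 76719.2911 Hz

76719.2911 Hz


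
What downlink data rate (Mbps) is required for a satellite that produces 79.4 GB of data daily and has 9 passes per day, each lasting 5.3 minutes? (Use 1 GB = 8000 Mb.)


total contact time = 9 * 5.3 * 60 = 2862.0000 s
data = 79.4 GB = 635200.0000 Mb
rate = 635200.0000 / 2862.0000 = 221.9427 Mbps

221.9427 Mbps


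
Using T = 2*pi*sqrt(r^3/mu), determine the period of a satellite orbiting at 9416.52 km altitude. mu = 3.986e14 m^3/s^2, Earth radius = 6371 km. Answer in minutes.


r = 15787.5200 km = 1.578752e+07 m
T = 2*pi*sqrt(r^3/mu) = 2*pi*sqrt(3.9349729e+21 / 3.986e14)
T = 19741.5883 s = 329.0265 min

329.0265 minutes


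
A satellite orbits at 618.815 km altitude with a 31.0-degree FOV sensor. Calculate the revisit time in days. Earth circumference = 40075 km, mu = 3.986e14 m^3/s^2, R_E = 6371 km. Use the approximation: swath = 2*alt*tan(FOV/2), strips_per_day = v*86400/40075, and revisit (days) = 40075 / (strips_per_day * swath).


swath = 2*618.815*tan(0.270526) = 343.2252 km
v = sqrt(mu/r) = 7551.5449 m/s = 7.5515 km/s
strips/day = v*86400/40075 = 7.5515*86400/40075 = 16.2808
coverage/day = strips * swath = 16.2808 * 343.2252 = 5587.9840 km
revisit = 40075 / 5587.9840 = 7.1716 days

7.1716 days


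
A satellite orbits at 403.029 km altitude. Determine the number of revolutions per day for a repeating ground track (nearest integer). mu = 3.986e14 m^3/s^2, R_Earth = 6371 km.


r = 6.774029e+06 m
T = 2*pi*sqrt(r^3/mu) = 5548.5793 s = 92.4763 min
revs/day = 1440 / 92.4763 = 15.5716
Rounded: 16 revolutions per day

16 revolutions per day


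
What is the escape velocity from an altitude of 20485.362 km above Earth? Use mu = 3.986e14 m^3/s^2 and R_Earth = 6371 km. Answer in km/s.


r = 6371.0 + 20485.362 = 26856.3620 km = 2.6856362e+07 m
v_esc = sqrt(2*mu/r) = sqrt(2*3.986e14 / 2.6856362e+07)
v_esc = 5448.2880 m/s = 5.4483 km/s

5.4483 km/s


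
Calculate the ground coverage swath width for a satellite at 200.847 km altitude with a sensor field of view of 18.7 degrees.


FOV = 18.7 deg = 0.3263766 rad
swath = 2 * alt * tan(FOV/2) = 2 * 200.847 * tan(0.1631883)
swath = 2 * 200.847 * 0.1646525
swath = 66.1399 km

66.1399 km


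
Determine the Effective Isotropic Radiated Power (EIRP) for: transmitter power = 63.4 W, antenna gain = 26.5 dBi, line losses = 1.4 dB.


Pt = 63.4 W = 18.0209 dBW
EIRP = Pt_dBW + Gt - losses = 18.0209 + 26.5 - 1.4 = 43.1209 dBW

43.1209 dBW


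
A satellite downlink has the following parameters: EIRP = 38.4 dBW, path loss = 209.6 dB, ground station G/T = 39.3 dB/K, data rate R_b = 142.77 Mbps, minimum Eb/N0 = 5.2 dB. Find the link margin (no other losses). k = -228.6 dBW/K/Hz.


C/N0 = EIRP - FSPL + G/T - k = 38.4 - 209.6 + 39.3 - (-228.6)
C/N0 = 96.7000 dB-Hz
R_b = 142.77 Mbps = 1.4277e+08 bps -> 10*log10(R_b) = 81.5464 dB-Hz
Eb/N0 = C/N0 - 10*log10(R_b) = 96.7000 - 81.5464 = 15.1536 dB
Margin = Eb/N0 - Eb/N0_req = 15.1536 - 5.2 = 9.9536 dB (link closes)

9.9536 dB


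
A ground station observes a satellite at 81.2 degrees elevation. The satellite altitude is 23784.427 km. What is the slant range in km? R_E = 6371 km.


h = 23784.427 km, el = 81.2 deg
d = -R_E*sin(el) + sqrt((R_E*sin(el))^2 + 2*R_E*h + h^2)
d = -6371.0000*sin(1.4172) + sqrt((6371.0000*0.9882284)^2 + 2*6371.0000*23784.427 + 23784.427^2)
d = 23843.6684 km

23843.6684 km


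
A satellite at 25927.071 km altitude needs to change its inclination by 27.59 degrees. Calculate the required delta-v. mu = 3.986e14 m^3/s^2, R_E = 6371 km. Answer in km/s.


r = 32298.0710 km = 3.2298071e+07 m
V = sqrt(mu/r) = 3513.0178 m/s
di = 27.59 deg = 0.4815363 rad
dV = 2*V*sin(di/2) = 2*3513.0178*sin(0.2407682)
dV = 1675.3491 m/s = 1.6753 km/s

1.6753 km/s


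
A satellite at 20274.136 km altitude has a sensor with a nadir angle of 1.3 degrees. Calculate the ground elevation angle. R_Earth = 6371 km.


r = R_E + alt = 26645.1360 km
Law of sines in the satellite / Earth-center / ground-point triangle:
  sin(nadir)/R_E = sin(90 + el)/r  =>  cos(el) = (r/R_E)*sin(nadir)
cos(el) = (26645.1360 / 6371.0000) * sin(1.3 deg) = 0.09488418
el = arccos(0.09488418) = 84.5553 deg
(Earth-central angle = 90 - nadir - el = 4.1447 deg)

84.5553 degrees


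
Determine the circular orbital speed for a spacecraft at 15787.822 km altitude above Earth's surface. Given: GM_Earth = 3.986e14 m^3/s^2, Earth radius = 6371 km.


r = R_E + alt = 6371.0 + 15787.822 = 22158.8220 km = 2.2158822e+07 m
v = sqrt(mu/r) = sqrt(3.986e14 / 2.2158822e+07) = 4241.2641 m/s = 4.2413 km/s

4.2413 km/s


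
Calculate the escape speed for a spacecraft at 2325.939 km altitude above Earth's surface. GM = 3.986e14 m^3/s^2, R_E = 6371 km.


r = 6371.0 + 2325.939 = 8696.9390 km = 8.696939e+06 m
v_esc = sqrt(2*mu/r) = sqrt(2*3.986e14 / 8.696939e+06)
v_esc = 9574.1545 m/s = 9.5742 km/s

9.5742 km/s


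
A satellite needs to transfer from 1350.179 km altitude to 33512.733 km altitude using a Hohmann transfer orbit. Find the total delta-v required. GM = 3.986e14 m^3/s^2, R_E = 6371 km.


r1 = 7721.1790 km = 7.721179e+06 m
r2 = 39883.7330 km = 3.9883733e+07 m
dv1 = sqrt(mu/r1)*(sqrt(2*r2/(r1+r2)) - 1) = 2115.6607 m/s
dv2 = sqrt(mu/r2)*(1 - sqrt(2*r1/(r1+r2))) = 1360.8012 m/s
total dv = |dv1| + |dv2| = 2115.6607 + 1360.8012 = 3476.4619 m/s = 3.4765 km/s

3.4765 km/s


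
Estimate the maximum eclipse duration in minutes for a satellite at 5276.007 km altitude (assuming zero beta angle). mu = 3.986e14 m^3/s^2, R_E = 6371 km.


r = 11647.0070 km
T = 208.4882 min
Eclipse fraction = arcsin(R_E/r)/pi = arcsin(6371.0000/11647.0070)/pi
= arcsin(0.5470075)/pi = 0.1842331
Eclipse duration = 0.1842331 * 208.4882 = 38.4104 min

38.4104 minutes


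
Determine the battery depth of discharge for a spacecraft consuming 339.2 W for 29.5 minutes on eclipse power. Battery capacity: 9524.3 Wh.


E_used = P * t / 60 = 339.2 * 29.5 / 60 = 166.7733 Wh
DOD = E_used / E_total * 100 = 166.7733 / 9524.3 * 100
DOD = 1.7510 %

1.7510 %


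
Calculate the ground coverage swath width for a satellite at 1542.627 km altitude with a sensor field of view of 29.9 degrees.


FOV = 29.9 deg = 0.5218534 rad
swath = 2 * alt * tan(FOV/2) = 2 * 1542.627 * tan(0.2609267)
swath = 2 * 1542.627 * 0.2670141
swath = 823.8063 km

823.8063 km


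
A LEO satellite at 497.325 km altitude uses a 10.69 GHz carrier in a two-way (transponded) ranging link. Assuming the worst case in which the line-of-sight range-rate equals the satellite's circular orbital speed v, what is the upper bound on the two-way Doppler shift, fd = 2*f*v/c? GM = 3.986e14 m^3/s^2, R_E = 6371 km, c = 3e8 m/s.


r = 6.868325e+06 m
v = sqrt(mu/r) = 7618.0396 m/s (worst-case radial velocity)
f = 10.69 GHz = 1.069e+10 Hz
fd = 2*f*v/c = 2*1.069e+10*7618.0396/3.0e+08
fd = 542912.2922 Hz

542912.2922 Hz


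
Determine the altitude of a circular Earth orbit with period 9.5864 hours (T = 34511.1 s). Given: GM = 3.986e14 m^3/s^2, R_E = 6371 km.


T = 34511.1 s
r = (mu*T^2/(4*pi^2))^(1/3) = (3.986e14 * 34511.1^2 / (4*pi^2))^(1/3)
r = 2.291035e+07 m = 22910.3498 km
alt = r - R_E = 22910.3498 - 6371 = 16539.3498 km

16539.3498 km


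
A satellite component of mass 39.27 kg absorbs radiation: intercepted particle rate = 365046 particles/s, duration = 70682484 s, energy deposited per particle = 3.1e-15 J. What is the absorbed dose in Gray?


Total energy deposited = rate * time * E_per
  = 365046 * 70682484 * 3.1e-15 = 0.07998731 J
Dose = E_total / mass = 0.07998731 / 39.27
Dose = 0.002036855 Gy

0.0020 Gy


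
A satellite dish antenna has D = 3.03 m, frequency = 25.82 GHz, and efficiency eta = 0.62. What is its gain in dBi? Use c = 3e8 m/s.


lambda = c/f = 3e8 / 2.582e+10 = 0.0116189 m
G = eta*(pi*D/lambda)^2 = 0.62*(pi*3.03/0.0116189)^2
G = 416146.8947 (linear)
G = 10*log10(416146.8947) = 56.1925 dBi

56.1925 dBi


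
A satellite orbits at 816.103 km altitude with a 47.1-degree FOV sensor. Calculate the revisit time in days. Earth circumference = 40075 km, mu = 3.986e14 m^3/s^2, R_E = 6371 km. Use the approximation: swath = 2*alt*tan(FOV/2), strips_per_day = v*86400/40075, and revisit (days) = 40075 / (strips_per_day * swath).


swath = 2*816.103*tan(0.411025) = 711.3977 km
v = sqrt(mu/r) = 7447.1776 m/s = 7.4472 km/s
strips/day = v*86400/40075 = 7.4472*86400/40075 = 16.0558
coverage/day = strips * swath = 16.0558 * 711.3977 = 11422.0581 km
revisit = 40075 / 11422.0581 = 3.5086 days

3.5086 days


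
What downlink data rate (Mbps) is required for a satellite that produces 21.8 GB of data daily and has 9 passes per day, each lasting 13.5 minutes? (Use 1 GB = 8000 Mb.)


total contact time = 9 * 13.5 * 60 = 7290.0000 s
data = 21.8 GB = 174400.0000 Mb
rate = 174400.0000 / 7290.0000 = 23.9232 Mbps

23.9232 Mbps


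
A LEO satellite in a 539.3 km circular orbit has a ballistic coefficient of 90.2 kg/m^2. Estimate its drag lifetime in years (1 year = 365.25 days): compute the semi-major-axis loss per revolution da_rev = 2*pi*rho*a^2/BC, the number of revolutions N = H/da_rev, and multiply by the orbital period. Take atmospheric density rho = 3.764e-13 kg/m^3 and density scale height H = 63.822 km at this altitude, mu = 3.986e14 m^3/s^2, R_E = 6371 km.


a = R_E + alt = 6910.3000 km = 6.9103e+06 m
da_rev = 2*pi*rho*a^2/BC = 2*pi*3.764e-13*(6.9103e+06)^2/90.2 = 1.252036 m per revolution
N = H/da_rev = 63822.0000 m / 1.252036 m = 50974.5805 revolutions
P = 2*pi*sqrt(a^3/mu) = 5716.8471 s
lifetime = N*P = 50974.5805 * 5716.8471 = 2.9141388e+08 s = 3372.8458 days
years = 3372.8458 / 365.25 = 9.2343 years

9.2343 years


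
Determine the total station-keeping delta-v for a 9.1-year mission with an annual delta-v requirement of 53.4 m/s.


dV = rate * years = 53.4 * 9.1
dV = 485.9400 m/s

485.9400 m/s


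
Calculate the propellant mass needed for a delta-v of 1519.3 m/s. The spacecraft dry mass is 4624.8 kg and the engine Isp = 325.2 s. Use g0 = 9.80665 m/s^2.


ve = Isp * g0 = 325.2 * 9.80665 = 3189.122580 m/s
mass ratio = exp(dv/ve) = exp(1519.3/3189.122580) = 1.61026801
m_prop = m_dry * (mr - 1) = 4624.8 * (1.61026801 - 1)
m_prop = 2822.3675 kg

2822.3675 kg


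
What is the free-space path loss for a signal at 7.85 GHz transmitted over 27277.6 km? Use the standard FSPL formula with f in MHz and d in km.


f = 7.85 GHz = 7850.0000 MHz
d = 27277.6 km
FSPL = 32.44 + 20*log10(7850.0000) + 20*log10(27277.6)
FSPL = 32.44 + 77.8974 + 88.7161
FSPL = 199.0535 dB

199.0535 dB


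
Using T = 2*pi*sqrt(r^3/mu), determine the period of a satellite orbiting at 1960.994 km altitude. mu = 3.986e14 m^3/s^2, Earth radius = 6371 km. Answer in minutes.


r = 8331.9940 km = 8.331994e+06 m
T = 2*pi*sqrt(r^3/mu) = 2*pi*sqrt(5.7842472e+20 / 3.986e14)
T = 7568.9327 s = 126.1489 min

126.1489 minutes


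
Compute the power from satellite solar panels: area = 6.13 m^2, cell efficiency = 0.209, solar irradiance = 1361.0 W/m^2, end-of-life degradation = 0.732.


P = area * eta * S * degradation
P = 6.13 * 0.209 * 1361.0 * 0.732
P = 1276.3682 W

1276.3682 W


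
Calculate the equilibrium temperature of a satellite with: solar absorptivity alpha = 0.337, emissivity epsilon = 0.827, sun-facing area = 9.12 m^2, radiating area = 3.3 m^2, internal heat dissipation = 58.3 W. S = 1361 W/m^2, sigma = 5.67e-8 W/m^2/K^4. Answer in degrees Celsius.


Numerator = alpha*S*A_sun + Q_int = 0.337*1361*9.12 + 58.3 = 4241.2518 W
Denominator = eps*sigma*A_rad = 0.827*5.67e-8*3.3 = 1.5473997e-07 W/K^4
T^4 = 2.7408897e+10 K^4
T = 406.8861 K = 133.7361 C

133.7361 degrees Celsius


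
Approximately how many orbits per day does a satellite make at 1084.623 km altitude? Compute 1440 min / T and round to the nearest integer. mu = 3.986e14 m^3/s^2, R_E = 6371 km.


r = 7.455623e+06 m
T = 2*pi*sqrt(r^3/mu) = 6406.7405 s = 106.7790 min
revs/day = 1440 / 106.7790 = 13.4858
Rounded: 13 revolutions per day

13 revolutions per day


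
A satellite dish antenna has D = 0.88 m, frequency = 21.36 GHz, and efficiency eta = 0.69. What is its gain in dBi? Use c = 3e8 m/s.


lambda = c/f = 3e8 / 2.136e+10 = 0.01404494 m
G = eta*(pi*D/lambda)^2 = 0.69*(pi*0.88/0.01404494)^2
G = 26734.6294 (linear)
G = 10*log10(26734.6294) = 44.2707 dBi

44.2707 dBi


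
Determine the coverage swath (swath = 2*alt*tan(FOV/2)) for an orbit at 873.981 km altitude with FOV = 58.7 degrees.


FOV = 58.7 deg = 1.0245 rad
swath = 2 * alt * tan(FOV/2) = 2 * 873.981 * tan(0.5122541)
swath = 2 * 873.981 * 0.5623219
swath = 982.9173 km

982.9173 km


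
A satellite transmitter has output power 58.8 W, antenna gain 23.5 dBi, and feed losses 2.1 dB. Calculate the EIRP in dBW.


Pt = 58.8 W = 17.6938 dBW
EIRP = Pt_dBW + Gt - losses = 17.6938 + 23.5 - 2.1 = 39.0938 dBW

39.0938 dBW


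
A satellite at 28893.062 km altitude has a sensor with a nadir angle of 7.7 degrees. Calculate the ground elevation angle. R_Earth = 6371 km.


r = R_E + alt = 35264.0620 km
Law of sines in the satellite / Earth-center / ground-point triangle:
  sin(nadir)/R_E = sin(90 + el)/r  =>  cos(el) = (r/R_E)*sin(nadir)
cos(el) = (35264.0620 / 6371.0000) * sin(7.7 deg) = 0.7416257
el = arccos(0.7416257) = 42.1299 deg
(Earth-central angle = 90 - nadir - el = 40.1701 deg)

42.1299 degrees


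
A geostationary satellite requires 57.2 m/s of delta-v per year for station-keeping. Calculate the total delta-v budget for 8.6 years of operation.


dV = rate * years = 57.2 * 8.6
dV = 491.9200 m/s

491.9200 m/s


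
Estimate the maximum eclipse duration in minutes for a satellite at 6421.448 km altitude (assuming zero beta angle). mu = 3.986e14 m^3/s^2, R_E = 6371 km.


r = 12792.4480 km
T = 239.9885 min
Eclipse fraction = arcsin(R_E/r)/pi = arcsin(6371.0000/12792.4480)/pi
= arcsin(0.4980282)/pi = 0.1659424
Eclipse duration = 0.1659424 * 239.9885 = 39.8243 min

39.8243 minutes


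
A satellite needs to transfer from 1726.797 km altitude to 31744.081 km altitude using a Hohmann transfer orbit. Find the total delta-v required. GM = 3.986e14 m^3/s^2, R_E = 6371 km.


r1 = 8097.7970 km = 8.097797e+06 m
r2 = 38115.0810 km = 3.8115081e+07 m
dv1 = sqrt(mu/r1)*(sqrt(2*r2/(r1+r2)) - 1) = 1994.9489 m/s
dv2 = sqrt(mu/r2)*(1 - sqrt(2*r1/(r1+r2))) = 1319.4329 m/s
total dv = |dv1| + |dv2| = 1994.9489 + 1319.4329 = 3314.3818 m/s = 3.3144 km/s

3.3144 km/s


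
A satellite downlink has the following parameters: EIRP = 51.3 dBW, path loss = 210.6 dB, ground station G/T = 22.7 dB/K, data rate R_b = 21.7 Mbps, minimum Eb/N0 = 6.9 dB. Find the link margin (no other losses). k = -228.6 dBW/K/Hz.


C/N0 = EIRP - FSPL + G/T - k = 51.3 - 210.6 + 22.7 - (-228.6)
C/N0 = 92.0000 dB-Hz
R_b = 21.7 Mbps = 2.17e+07 bps -> 10*log10(R_b) = 73.3646 dB-Hz
Eb/N0 = C/N0 - 10*log10(R_b) = 92.0000 - 73.3646 = 18.6354 dB
Margin = Eb/N0 - Eb/N0_req = 18.6354 - 6.9 = 11.7354 dB (link closes)

11.7354 dB


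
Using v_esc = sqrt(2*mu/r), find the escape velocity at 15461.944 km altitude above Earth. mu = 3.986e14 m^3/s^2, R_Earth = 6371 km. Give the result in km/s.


r = 6371.0 + 15461.944 = 21832.9440 km = 2.1832944e+07 m
v_esc = sqrt(2*mu/r) = sqrt(2*3.986e14 / 2.1832944e+07)
v_esc = 6042.6508 m/s = 6.0427 km/s

6.0427 km/s


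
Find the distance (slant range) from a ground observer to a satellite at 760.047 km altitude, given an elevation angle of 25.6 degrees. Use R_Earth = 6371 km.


h = 760.047 km, el = 25.6 deg
d = -R_E*sin(el) + sqrt((R_E*sin(el))^2 + 2*R_E*h + h^2)
d = -6371.0000*sin(0.4468043) + sqrt((6371.0000*0.4320857)^2 + 2*6371.0000*760.047 + 760.047^2)
d = 1470.9477 km

1470.9477 km


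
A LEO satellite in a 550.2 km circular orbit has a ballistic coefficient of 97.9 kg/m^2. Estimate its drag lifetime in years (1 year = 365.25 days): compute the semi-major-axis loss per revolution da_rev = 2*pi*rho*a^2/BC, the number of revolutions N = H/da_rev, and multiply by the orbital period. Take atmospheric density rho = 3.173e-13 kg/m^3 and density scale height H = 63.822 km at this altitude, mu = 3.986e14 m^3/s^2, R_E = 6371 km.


a = R_E + alt = 6921.2000 km = 6.9212e+06 m
da_rev = 2*pi*rho*a^2/BC = 2*pi*3.173e-13*(6.9212e+06)^2/97.9 = 0.975506229 m per revolution
N = H/da_rev = 63822.0000 m / 0.975506229 m = 65424.4925 revolutions
P = 2*pi*sqrt(a^3/mu) = 5730.3786 s
lifetime = N*P = 65424.4925 * 5730.3786 = 3.7490712e+08 s = 4339.2027 days
years = 4339.2027 / 365.25 = 11.8801 years

11.8801 years


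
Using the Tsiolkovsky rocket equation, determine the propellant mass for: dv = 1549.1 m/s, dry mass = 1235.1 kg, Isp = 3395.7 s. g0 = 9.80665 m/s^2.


ve = Isp * g0 = 3395.7 * 9.80665 = 33300.441405 m/s
mass ratio = exp(dv/ve) = exp(1549.1/33300.441405) = 1.04761788
m_prop = m_dry * (mr - 1) = 1235.1 * (1.04761788 - 1)
m_prop = 58.8128 kg

58.8128 kg


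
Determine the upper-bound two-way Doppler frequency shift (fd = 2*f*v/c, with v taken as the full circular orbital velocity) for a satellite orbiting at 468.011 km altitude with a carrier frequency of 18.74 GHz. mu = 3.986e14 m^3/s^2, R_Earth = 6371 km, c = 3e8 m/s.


r = 6.839011e+06 m
v = sqrt(mu/r) = 7634.3488 m/s (worst-case radial velocity)
f = 18.74 GHz = 1.874e+10 Hz
fd = 2*f*v/c = 2*1.874e+10*7634.3488/3.0e+08
fd = 953784.6387 Hz

953784.6387 Hz


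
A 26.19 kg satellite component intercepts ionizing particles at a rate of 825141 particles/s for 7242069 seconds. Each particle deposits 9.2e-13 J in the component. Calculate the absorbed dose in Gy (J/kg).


Total energy deposited = rate * time * E_per
  = 825141 * 7242069 * 9.2e-13 = 5.4977 J
Dose = E_total / mass = 5.4977 / 26.19
Dose = 0.2099148 Gy

0.2099 Gy


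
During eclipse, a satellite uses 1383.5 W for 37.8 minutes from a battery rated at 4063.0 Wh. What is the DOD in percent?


E_used = P * t / 60 = 1383.5 * 37.8 / 60 = 871.6050 Wh
DOD = E_used / E_total * 100 = 871.6050 / 4063.0 * 100
DOD = 21.4523 %

21.4523 %


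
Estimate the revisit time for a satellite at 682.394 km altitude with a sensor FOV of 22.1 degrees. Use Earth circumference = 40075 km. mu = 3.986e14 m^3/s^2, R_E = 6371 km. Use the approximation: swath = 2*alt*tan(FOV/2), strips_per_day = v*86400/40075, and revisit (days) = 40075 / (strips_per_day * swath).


swath = 2*682.394*tan(0.1928589) = 266.5241 km
v = sqrt(mu/r) = 7517.4332 m/s = 7.5174 km/s
strips/day = v*86400/40075 = 7.5174*86400/40075 = 16.2073
coverage/day = strips * swath = 16.2073 * 266.5241 = 4319.6277 km
revisit = 40075 / 4319.6277 = 9.2774 days

9.2774 days


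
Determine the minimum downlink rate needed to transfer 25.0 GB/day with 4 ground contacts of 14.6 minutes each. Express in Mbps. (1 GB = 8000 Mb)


total contact time = 4 * 14.6 * 60 = 3504.0000 s
data = 25.0 GB = 200000.0000 Mb
rate = 200000.0000 / 3504.0000 = 57.0776 Mbps

57.0776 Mbps


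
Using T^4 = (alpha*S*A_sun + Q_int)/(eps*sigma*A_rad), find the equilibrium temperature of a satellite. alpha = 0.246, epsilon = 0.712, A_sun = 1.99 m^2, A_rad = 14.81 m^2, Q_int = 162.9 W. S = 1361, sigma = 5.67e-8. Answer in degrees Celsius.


Numerator = alpha*S*A_sun + Q_int = 0.246*1361*1.99 + 162.9 = 829.1639 W
Denominator = eps*sigma*A_rad = 0.712*5.67e-8*14.81 = 5.9788562e-07 W/K^4
T^4 = 1.386827e+09 K^4
T = 192.9770 K = -80.1730 C

-80.1730 degrees Celsius


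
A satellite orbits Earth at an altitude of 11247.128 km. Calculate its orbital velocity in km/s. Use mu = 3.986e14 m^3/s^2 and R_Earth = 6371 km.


r = R_E + alt = 6371.0 + 11247.128 = 17618.1280 km = 1.7618128e+07 m
v = sqrt(mu/r) = sqrt(3.986e14 / 1.7618128e+07) = 4756.5139 m/s = 4.7565 km/s

4.7565 km/s


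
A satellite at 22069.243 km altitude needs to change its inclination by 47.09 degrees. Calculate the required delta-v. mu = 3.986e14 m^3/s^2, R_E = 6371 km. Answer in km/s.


r = 28440.2430 km = 2.8440243e+07 m
V = sqrt(mu/r) = 3743.7082 m/s
di = 47.09 deg = 0.8218755 rad
dV = 2*V*sin(di/2) = 2*3743.7082*sin(0.4109378)
dV = 2990.9923 m/s = 2.9910 km/s

2.9910 km/s


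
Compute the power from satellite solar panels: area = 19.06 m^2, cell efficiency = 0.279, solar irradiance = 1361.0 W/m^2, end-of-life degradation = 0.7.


P = area * eta * S * degradation
P = 19.06 * 0.279 * 1361.0 * 0.7
P = 5066.2109 W

5066.2109 W


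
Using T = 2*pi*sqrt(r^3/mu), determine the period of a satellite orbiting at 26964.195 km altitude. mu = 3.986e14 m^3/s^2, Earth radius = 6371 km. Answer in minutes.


r = 33335.1950 km = 3.3335195e+07 m
T = 2*pi*sqrt(r^3/mu) = 2*pi*sqrt(3.7043243e+22 / 3.986e14)
T = 60571.1363 s = 1009.5189 min

1009.5189 minutes


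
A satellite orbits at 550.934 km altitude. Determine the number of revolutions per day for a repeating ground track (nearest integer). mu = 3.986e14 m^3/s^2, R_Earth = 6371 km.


r = 6.921934e+06 m
T = 2*pi*sqrt(r^3/mu) = 5731.2902 s = 95.5215 min
revs/day = 1440 / 95.5215 = 15.0751
Rounded: 15 revolutions per day

15 revolutions per day


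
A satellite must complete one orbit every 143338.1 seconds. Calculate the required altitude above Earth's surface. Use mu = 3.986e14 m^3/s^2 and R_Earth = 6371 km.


T = 143338.1 s
r = (mu*T^2/(4*pi^2))^(1/3) = (3.986e14 * 143338.1^2 / (4*pi^2))^(1/3)
r = 5.919708e+07 m = 59197.0795 km
alt = r - R_E = 59197.0795 - 6371 = 52826.0795 km

52826.0795 km


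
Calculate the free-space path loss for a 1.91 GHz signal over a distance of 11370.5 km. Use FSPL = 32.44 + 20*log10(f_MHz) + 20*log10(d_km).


f = 1.91 GHz = 1910.0000 MHz
d = 11370.5 km
FSPL = 32.44 + 20*log10(1910.0000) + 20*log10(11370.5)
FSPL = 32.44 + 65.6207 + 81.1156
FSPL = 179.1763 dB

179.1763 dB


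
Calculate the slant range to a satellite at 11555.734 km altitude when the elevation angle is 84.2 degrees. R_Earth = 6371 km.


h = 11555.734 km, el = 84.2 deg
d = -R_E*sin(el) + sqrt((R_E*sin(el))^2 + 2*R_E*h + h^2)
d = -6371.0000*sin(1.4696) + sqrt((6371.0000*0.9948807)^2 + 2*6371.0000*11555.734 + 11555.734^2)
d = 11576.7839 km

11576.7839 km


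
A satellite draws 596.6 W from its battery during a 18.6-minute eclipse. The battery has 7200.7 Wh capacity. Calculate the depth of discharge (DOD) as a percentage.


E_used = P * t / 60 = 596.6 * 18.6 / 60 = 184.9460 Wh
DOD = E_used / E_total * 100 = 184.9460 / 7200.7 * 100
DOD = 2.5684 %

2.5684 %


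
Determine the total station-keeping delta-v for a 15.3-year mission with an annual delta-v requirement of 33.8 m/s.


dV = rate * years = 33.8 * 15.3
dV = 517.1400 m/s

517.1400 m/s


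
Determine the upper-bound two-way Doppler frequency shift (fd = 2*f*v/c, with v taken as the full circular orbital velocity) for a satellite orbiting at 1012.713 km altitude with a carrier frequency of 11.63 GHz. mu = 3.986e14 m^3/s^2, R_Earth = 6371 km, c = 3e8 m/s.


r = 7.383713e+06 m
v = sqrt(mu/r) = 7347.3587 m/s (worst-case radial velocity)
f = 11.63 GHz = 1.163e+10 Hz
fd = 2*f*v/c = 2*1.163e+10*7347.3587/3.0e+08
fd = 569665.2121 Hz

569665.2121 Hz


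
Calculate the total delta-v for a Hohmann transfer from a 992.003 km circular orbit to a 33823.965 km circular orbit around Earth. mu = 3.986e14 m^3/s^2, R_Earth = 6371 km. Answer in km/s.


r1 = 7363.0030 km = 7.363003e+06 m
r2 = 40194.9650 km = 4.0194965e+07 m
dv1 = sqrt(mu/r1)*(sqrt(2*r2/(r1+r2)) - 1) = 2208.3147 m/s
dv2 = sqrt(mu/r2)*(1 - sqrt(2*r1/(r1+r2))) = 1396.7527 m/s
total dv = |dv1| + |dv2| = 2208.3147 + 1396.7527 = 3605.0674 m/s = 3.6051 km/s

3.6051 km/s


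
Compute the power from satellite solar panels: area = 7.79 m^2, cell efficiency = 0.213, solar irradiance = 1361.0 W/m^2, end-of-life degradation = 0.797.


P = area * eta * S * degradation
P = 7.79 * 0.213 * 1361.0 * 0.797
P = 1799.8384 W

1799.8384 W


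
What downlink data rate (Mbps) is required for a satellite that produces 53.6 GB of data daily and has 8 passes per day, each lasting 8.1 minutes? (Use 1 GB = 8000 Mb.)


total contact time = 8 * 8.1 * 60 = 3888.0000 s
data = 53.6 GB = 428800.0000 Mb
rate = 428800.0000 / 3888.0000 = 110.2881 Mbps

110.2881 Mbps


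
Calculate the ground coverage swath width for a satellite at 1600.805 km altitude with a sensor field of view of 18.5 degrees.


FOV = 18.5 deg = 0.3228859 rad
swath = 2 * alt * tan(FOV/2) = 2 * 1600.805 * tan(0.161443)
swath = 2 * 1600.805 * 0.1628603
swath = 521.4153 km

521.4153 km


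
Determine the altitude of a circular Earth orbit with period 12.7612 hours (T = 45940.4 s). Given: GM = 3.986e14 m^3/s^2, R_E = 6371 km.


T = 45940.4 s
r = (mu*T^2/(4*pi^2))^(1/3) = (3.986e14 * 45940.4^2 / (4*pi^2))^(1/3)
r = 2.7723988e+07 m = 27723.9879 km
alt = r - R_E = 27723.9879 - 6371 = 21352.9879 km

21352.9879 km


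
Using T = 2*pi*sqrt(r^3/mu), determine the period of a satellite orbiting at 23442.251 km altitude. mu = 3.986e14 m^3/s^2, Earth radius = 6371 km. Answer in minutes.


r = 29813.2510 km = 2.9813251e+07 m
T = 2*pi*sqrt(r^3/mu) = 2*pi*sqrt(2.649891e+22 / 3.986e14)
T = 51230.1026 s = 853.8350 min

853.8350 minutes


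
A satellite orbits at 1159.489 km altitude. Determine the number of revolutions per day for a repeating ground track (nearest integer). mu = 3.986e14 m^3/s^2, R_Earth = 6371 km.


r = 7.530489e+06 m
T = 2*pi*sqrt(r^3/mu) = 6503.4827 s = 108.3914 min
revs/day = 1440 / 108.3914 = 13.2852
Rounded: 13 revolutions per day

13 revolutions per day


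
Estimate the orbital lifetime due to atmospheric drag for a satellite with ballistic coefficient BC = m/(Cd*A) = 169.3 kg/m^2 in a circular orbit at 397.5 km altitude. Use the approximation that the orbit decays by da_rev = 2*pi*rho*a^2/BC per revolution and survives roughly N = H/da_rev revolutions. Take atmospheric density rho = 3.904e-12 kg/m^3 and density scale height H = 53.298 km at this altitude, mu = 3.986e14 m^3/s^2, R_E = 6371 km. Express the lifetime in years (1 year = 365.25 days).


a = R_E + alt = 6768.5000 km = 6.7685e+06 m
da_rev = 2*pi*rho*a^2/BC = 2*pi*3.904e-12*(6.7685e+06)^2/169.3 = 6.637699 m per revolution
N = H/da_rev = 53298.0000 m / 6.637699 m = 8029.5892 revolutions
P = 2*pi*sqrt(a^3/mu) = 5541.7875 s
lifetime = N*P = 8029.5892 * 5541.7875 = 4.4498277e+07 s = 515.0264 days
years = 515.0264 / 365.25 = 1.4101 years

1.4101 years


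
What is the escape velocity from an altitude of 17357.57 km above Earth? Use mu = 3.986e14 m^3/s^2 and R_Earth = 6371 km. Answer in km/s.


r = 6371.0 + 17357.57 = 23728.5700 km = 2.372857e+07 m
v_esc = sqrt(2*mu/r) = sqrt(2*3.986e14 / 2.372857e+07)
v_esc = 5796.2600 m/s = 5.7963 km/s

5.7963 km/s
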